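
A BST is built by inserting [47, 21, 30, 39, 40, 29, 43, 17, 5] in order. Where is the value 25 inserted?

Starting tree (level order): [47, 21, None, 17, 30, 5, None, 29, 39, None, None, None, None, None, 40, None, 43]
Insertion path: 47 -> 21 -> 30 -> 29
Result: insert 25 as left child of 29
Final tree (level order): [47, 21, None, 17, 30, 5, None, 29, 39, None, None, 25, None, None, 40, None, None, None, 43]


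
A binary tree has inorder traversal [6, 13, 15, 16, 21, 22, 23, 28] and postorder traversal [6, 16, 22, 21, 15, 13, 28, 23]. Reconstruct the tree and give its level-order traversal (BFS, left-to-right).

Inorder:   [6, 13, 15, 16, 21, 22, 23, 28]
Postorder: [6, 16, 22, 21, 15, 13, 28, 23]
Algorithm: postorder visits root last, so walk postorder right-to-left;
each value is the root of the current inorder slice — split it at that
value, recurse on the right subtree first, then the left.
Recursive splits:
  root=23; inorder splits into left=[6, 13, 15, 16, 21, 22], right=[28]
  root=28; inorder splits into left=[], right=[]
  root=13; inorder splits into left=[6], right=[15, 16, 21, 22]
  root=15; inorder splits into left=[], right=[16, 21, 22]
  root=21; inorder splits into left=[16], right=[22]
  root=22; inorder splits into left=[], right=[]
  root=16; inorder splits into left=[], right=[]
  root=6; inorder splits into left=[], right=[]
Reconstructed level-order: [23, 13, 28, 6, 15, 21, 16, 22]


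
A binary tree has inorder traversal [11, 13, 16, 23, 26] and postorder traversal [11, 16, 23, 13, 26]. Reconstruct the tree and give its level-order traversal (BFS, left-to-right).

Inorder:   [11, 13, 16, 23, 26]
Postorder: [11, 16, 23, 13, 26]
Algorithm: postorder visits root last, so walk postorder right-to-left;
each value is the root of the current inorder slice — split it at that
value, recurse on the right subtree first, then the left.
Recursive splits:
  root=26; inorder splits into left=[11, 13, 16, 23], right=[]
  root=13; inorder splits into left=[11], right=[16, 23]
  root=23; inorder splits into left=[16], right=[]
  root=16; inorder splits into left=[], right=[]
  root=11; inorder splits into left=[], right=[]
Reconstructed level-order: [26, 13, 11, 23, 16]


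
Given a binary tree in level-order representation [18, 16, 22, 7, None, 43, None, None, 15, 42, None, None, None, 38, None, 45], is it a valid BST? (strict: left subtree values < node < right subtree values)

Level-order array: [18, 16, 22, 7, None, 43, None, None, 15, 42, None, None, None, 38, None, 45]
Validate using subtree bounds (lo, hi): at each node, require lo < value < hi,
then recurse left with hi=value and right with lo=value.
Preorder trace (stopping at first violation):
  at node 18 with bounds (-inf, +inf): OK
  at node 16 with bounds (-inf, 18): OK
  at node 7 with bounds (-inf, 16): OK
  at node 15 with bounds (7, 16): OK
  at node 22 with bounds (18, +inf): OK
  at node 43 with bounds (18, 22): VIOLATION
Node 43 violates its bound: not (18 < 43 < 22).
Result: Not a valid BST


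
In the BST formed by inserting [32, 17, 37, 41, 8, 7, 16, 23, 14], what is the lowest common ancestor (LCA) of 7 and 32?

Tree insertion order: [32, 17, 37, 41, 8, 7, 16, 23, 14]
Tree (level-order array): [32, 17, 37, 8, 23, None, 41, 7, 16, None, None, None, None, None, None, 14]
In a BST, the LCA of p=7, q=32 is the first node v on the
root-to-leaf path with p <= v <= q (go left if both < v, right if both > v).
Walk from root:
  at 32: 7 <= 32 <= 32, this is the LCA
LCA = 32


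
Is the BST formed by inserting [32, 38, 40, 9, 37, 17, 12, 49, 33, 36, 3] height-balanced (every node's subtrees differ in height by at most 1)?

Tree (level-order array): [32, 9, 38, 3, 17, 37, 40, None, None, 12, None, 33, None, None, 49, None, None, None, 36]
Definition: a tree is height-balanced if, at every node, |h(left) - h(right)| <= 1 (empty subtree has height -1).
Bottom-up per-node check:
  node 3: h_left=-1, h_right=-1, diff=0 [OK], height=0
  node 12: h_left=-1, h_right=-1, diff=0 [OK], height=0
  node 17: h_left=0, h_right=-1, diff=1 [OK], height=1
  node 9: h_left=0, h_right=1, diff=1 [OK], height=2
  node 36: h_left=-1, h_right=-1, diff=0 [OK], height=0
  node 33: h_left=-1, h_right=0, diff=1 [OK], height=1
  node 37: h_left=1, h_right=-1, diff=2 [FAIL (|1--1|=2 > 1)], height=2
  node 49: h_left=-1, h_right=-1, diff=0 [OK], height=0
  node 40: h_left=-1, h_right=0, diff=1 [OK], height=1
  node 38: h_left=2, h_right=1, diff=1 [OK], height=3
  node 32: h_left=2, h_right=3, diff=1 [OK], height=4
Node 37 violates the condition: |1 - -1| = 2 > 1.
Result: Not balanced


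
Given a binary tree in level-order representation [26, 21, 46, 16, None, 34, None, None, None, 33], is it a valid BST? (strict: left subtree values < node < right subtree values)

Level-order array: [26, 21, 46, 16, None, 34, None, None, None, 33]
Validate using subtree bounds (lo, hi): at each node, require lo < value < hi,
then recurse left with hi=value and right with lo=value.
Preorder trace (stopping at first violation):
  at node 26 with bounds (-inf, +inf): OK
  at node 21 with bounds (-inf, 26): OK
  at node 16 with bounds (-inf, 21): OK
  at node 46 with bounds (26, +inf): OK
  at node 34 with bounds (26, 46): OK
  at node 33 with bounds (26, 34): OK
No violation found at any node.
Result: Valid BST


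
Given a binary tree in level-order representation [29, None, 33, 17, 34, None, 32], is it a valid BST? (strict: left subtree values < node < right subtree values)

Level-order array: [29, None, 33, 17, 34, None, 32]
Validate using subtree bounds (lo, hi): at each node, require lo < value < hi,
then recurse left with hi=value and right with lo=value.
Preorder trace (stopping at first violation):
  at node 29 with bounds (-inf, +inf): OK
  at node 33 with bounds (29, +inf): OK
  at node 17 with bounds (29, 33): VIOLATION
Node 17 violates its bound: not (29 < 17 < 33).
Result: Not a valid BST


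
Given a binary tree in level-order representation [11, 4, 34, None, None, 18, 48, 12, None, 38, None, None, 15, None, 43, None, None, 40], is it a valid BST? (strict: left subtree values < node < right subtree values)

Level-order array: [11, 4, 34, None, None, 18, 48, 12, None, 38, None, None, 15, None, 43, None, None, 40]
Validate using subtree bounds (lo, hi): at each node, require lo < value < hi,
then recurse left with hi=value and right with lo=value.
Preorder trace (stopping at first violation):
  at node 11 with bounds (-inf, +inf): OK
  at node 4 with bounds (-inf, 11): OK
  at node 34 with bounds (11, +inf): OK
  at node 18 with bounds (11, 34): OK
  at node 12 with bounds (11, 18): OK
  at node 15 with bounds (12, 18): OK
  at node 48 with bounds (34, +inf): OK
  at node 38 with bounds (34, 48): OK
  at node 43 with bounds (38, 48): OK
  at node 40 with bounds (38, 43): OK
No violation found at any node.
Result: Valid BST


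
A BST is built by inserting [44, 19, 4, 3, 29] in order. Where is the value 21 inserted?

Starting tree (level order): [44, 19, None, 4, 29, 3]
Insertion path: 44 -> 19 -> 29
Result: insert 21 as left child of 29
Final tree (level order): [44, 19, None, 4, 29, 3, None, 21]


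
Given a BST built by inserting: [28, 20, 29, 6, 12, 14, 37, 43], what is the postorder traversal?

Tree insertion order: [28, 20, 29, 6, 12, 14, 37, 43]
Tree (level-order array): [28, 20, 29, 6, None, None, 37, None, 12, None, 43, None, 14]
Postorder traversal: [14, 12, 6, 20, 43, 37, 29, 28]


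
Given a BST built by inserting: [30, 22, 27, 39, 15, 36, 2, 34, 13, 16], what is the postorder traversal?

Tree insertion order: [30, 22, 27, 39, 15, 36, 2, 34, 13, 16]
Tree (level-order array): [30, 22, 39, 15, 27, 36, None, 2, 16, None, None, 34, None, None, 13]
Postorder traversal: [13, 2, 16, 15, 27, 22, 34, 36, 39, 30]


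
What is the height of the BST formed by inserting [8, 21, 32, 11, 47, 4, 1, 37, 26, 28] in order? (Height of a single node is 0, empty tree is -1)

Insertion order: [8, 21, 32, 11, 47, 4, 1, 37, 26, 28]
Tree (level-order array): [8, 4, 21, 1, None, 11, 32, None, None, None, None, 26, 47, None, 28, 37]
Compute height bottom-up (empty subtree = -1):
  height(1) = 1 + max(-1, -1) = 0
  height(4) = 1 + max(0, -1) = 1
  height(11) = 1 + max(-1, -1) = 0
  height(28) = 1 + max(-1, -1) = 0
  height(26) = 1 + max(-1, 0) = 1
  height(37) = 1 + max(-1, -1) = 0
  height(47) = 1 + max(0, -1) = 1
  height(32) = 1 + max(1, 1) = 2
  height(21) = 1 + max(0, 2) = 3
  height(8) = 1 + max(1, 3) = 4
Height = 4


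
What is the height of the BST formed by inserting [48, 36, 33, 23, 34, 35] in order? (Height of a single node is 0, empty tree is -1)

Insertion order: [48, 36, 33, 23, 34, 35]
Tree (level-order array): [48, 36, None, 33, None, 23, 34, None, None, None, 35]
Compute height bottom-up (empty subtree = -1):
  height(23) = 1 + max(-1, -1) = 0
  height(35) = 1 + max(-1, -1) = 0
  height(34) = 1 + max(-1, 0) = 1
  height(33) = 1 + max(0, 1) = 2
  height(36) = 1 + max(2, -1) = 3
  height(48) = 1 + max(3, -1) = 4
Height = 4


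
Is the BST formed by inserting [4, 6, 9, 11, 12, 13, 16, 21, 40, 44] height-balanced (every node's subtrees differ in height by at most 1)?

Tree (level-order array): [4, None, 6, None, 9, None, 11, None, 12, None, 13, None, 16, None, 21, None, 40, None, 44]
Definition: a tree is height-balanced if, at every node, |h(left) - h(right)| <= 1 (empty subtree has height -1).
Bottom-up per-node check:
  node 44: h_left=-1, h_right=-1, diff=0 [OK], height=0
  node 40: h_left=-1, h_right=0, diff=1 [OK], height=1
  node 21: h_left=-1, h_right=1, diff=2 [FAIL (|-1-1|=2 > 1)], height=2
  node 16: h_left=-1, h_right=2, diff=3 [FAIL (|-1-2|=3 > 1)], height=3
  node 13: h_left=-1, h_right=3, diff=4 [FAIL (|-1-3|=4 > 1)], height=4
  node 12: h_left=-1, h_right=4, diff=5 [FAIL (|-1-4|=5 > 1)], height=5
  node 11: h_left=-1, h_right=5, diff=6 [FAIL (|-1-5|=6 > 1)], height=6
  node 9: h_left=-1, h_right=6, diff=7 [FAIL (|-1-6|=7 > 1)], height=7
  node 6: h_left=-1, h_right=7, diff=8 [FAIL (|-1-7|=8 > 1)], height=8
  node 4: h_left=-1, h_right=8, diff=9 [FAIL (|-1-8|=9 > 1)], height=9
Node 21 violates the condition: |-1 - 1| = 2 > 1.
Result: Not balanced


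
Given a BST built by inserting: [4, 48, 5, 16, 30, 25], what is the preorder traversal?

Tree insertion order: [4, 48, 5, 16, 30, 25]
Tree (level-order array): [4, None, 48, 5, None, None, 16, None, 30, 25]
Preorder traversal: [4, 48, 5, 16, 30, 25]


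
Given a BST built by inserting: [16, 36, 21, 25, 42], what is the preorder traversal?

Tree insertion order: [16, 36, 21, 25, 42]
Tree (level-order array): [16, None, 36, 21, 42, None, 25]
Preorder traversal: [16, 36, 21, 25, 42]


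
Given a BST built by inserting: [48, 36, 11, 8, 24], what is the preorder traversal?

Tree insertion order: [48, 36, 11, 8, 24]
Tree (level-order array): [48, 36, None, 11, None, 8, 24]
Preorder traversal: [48, 36, 11, 8, 24]


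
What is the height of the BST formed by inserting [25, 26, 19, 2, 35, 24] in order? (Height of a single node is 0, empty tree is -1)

Insertion order: [25, 26, 19, 2, 35, 24]
Tree (level-order array): [25, 19, 26, 2, 24, None, 35]
Compute height bottom-up (empty subtree = -1):
  height(2) = 1 + max(-1, -1) = 0
  height(24) = 1 + max(-1, -1) = 0
  height(19) = 1 + max(0, 0) = 1
  height(35) = 1 + max(-1, -1) = 0
  height(26) = 1 + max(-1, 0) = 1
  height(25) = 1 + max(1, 1) = 2
Height = 2


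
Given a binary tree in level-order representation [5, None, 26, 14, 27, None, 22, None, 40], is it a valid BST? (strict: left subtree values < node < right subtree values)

Level-order array: [5, None, 26, 14, 27, None, 22, None, 40]
Validate using subtree bounds (lo, hi): at each node, require lo < value < hi,
then recurse left with hi=value and right with lo=value.
Preorder trace (stopping at first violation):
  at node 5 with bounds (-inf, +inf): OK
  at node 26 with bounds (5, +inf): OK
  at node 14 with bounds (5, 26): OK
  at node 22 with bounds (14, 26): OK
  at node 27 with bounds (26, +inf): OK
  at node 40 with bounds (27, +inf): OK
No violation found at any node.
Result: Valid BST


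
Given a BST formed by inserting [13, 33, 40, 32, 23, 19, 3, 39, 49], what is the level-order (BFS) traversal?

Tree insertion order: [13, 33, 40, 32, 23, 19, 3, 39, 49]
Tree (level-order array): [13, 3, 33, None, None, 32, 40, 23, None, 39, 49, 19]
BFS from the root, enqueuing left then right child of each popped node:
  queue [13] -> pop 13, enqueue [3, 33], visited so far: [13]
  queue [3, 33] -> pop 3, enqueue [none], visited so far: [13, 3]
  queue [33] -> pop 33, enqueue [32, 40], visited so far: [13, 3, 33]
  queue [32, 40] -> pop 32, enqueue [23], visited so far: [13, 3, 33, 32]
  queue [40, 23] -> pop 40, enqueue [39, 49], visited so far: [13, 3, 33, 32, 40]
  queue [23, 39, 49] -> pop 23, enqueue [19], visited so far: [13, 3, 33, 32, 40, 23]
  queue [39, 49, 19] -> pop 39, enqueue [none], visited so far: [13, 3, 33, 32, 40, 23, 39]
  queue [49, 19] -> pop 49, enqueue [none], visited so far: [13, 3, 33, 32, 40, 23, 39, 49]
  queue [19] -> pop 19, enqueue [none], visited so far: [13, 3, 33, 32, 40, 23, 39, 49, 19]
Result: [13, 3, 33, 32, 40, 23, 39, 49, 19]


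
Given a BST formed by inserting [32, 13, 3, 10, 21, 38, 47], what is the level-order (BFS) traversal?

Tree insertion order: [32, 13, 3, 10, 21, 38, 47]
Tree (level-order array): [32, 13, 38, 3, 21, None, 47, None, 10]
BFS from the root, enqueuing left then right child of each popped node:
  queue [32] -> pop 32, enqueue [13, 38], visited so far: [32]
  queue [13, 38] -> pop 13, enqueue [3, 21], visited so far: [32, 13]
  queue [38, 3, 21] -> pop 38, enqueue [47], visited so far: [32, 13, 38]
  queue [3, 21, 47] -> pop 3, enqueue [10], visited so far: [32, 13, 38, 3]
  queue [21, 47, 10] -> pop 21, enqueue [none], visited so far: [32, 13, 38, 3, 21]
  queue [47, 10] -> pop 47, enqueue [none], visited so far: [32, 13, 38, 3, 21, 47]
  queue [10] -> pop 10, enqueue [none], visited so far: [32, 13, 38, 3, 21, 47, 10]
Result: [32, 13, 38, 3, 21, 47, 10]


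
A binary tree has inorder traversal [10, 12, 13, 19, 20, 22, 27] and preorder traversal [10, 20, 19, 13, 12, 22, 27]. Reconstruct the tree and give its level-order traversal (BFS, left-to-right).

Inorder:  [10, 12, 13, 19, 20, 22, 27]
Preorder: [10, 20, 19, 13, 12, 22, 27]
Algorithm: preorder visits root first, so consume preorder in order;
for each root, split the current inorder slice at that value into
left-subtree inorder and right-subtree inorder, then recurse.
Recursive splits:
  root=10; inorder splits into left=[], right=[12, 13, 19, 20, 22, 27]
  root=20; inorder splits into left=[12, 13, 19], right=[22, 27]
  root=19; inorder splits into left=[12, 13], right=[]
  root=13; inorder splits into left=[12], right=[]
  root=12; inorder splits into left=[], right=[]
  root=22; inorder splits into left=[], right=[27]
  root=27; inorder splits into left=[], right=[]
Reconstructed level-order: [10, 20, 19, 22, 13, 27, 12]


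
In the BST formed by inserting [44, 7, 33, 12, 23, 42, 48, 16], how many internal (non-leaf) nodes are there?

Tree built from: [44, 7, 33, 12, 23, 42, 48, 16]
Tree (level-order array): [44, 7, 48, None, 33, None, None, 12, 42, None, 23, None, None, 16]
Rule: An internal node has at least one child.
Per-node child counts:
  node 44: 2 child(ren)
  node 7: 1 child(ren)
  node 33: 2 child(ren)
  node 12: 1 child(ren)
  node 23: 1 child(ren)
  node 16: 0 child(ren)
  node 42: 0 child(ren)
  node 48: 0 child(ren)
Matching nodes: [44, 7, 33, 12, 23]
Count of internal (non-leaf) nodes: 5


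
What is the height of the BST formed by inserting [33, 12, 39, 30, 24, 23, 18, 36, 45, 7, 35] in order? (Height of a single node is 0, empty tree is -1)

Insertion order: [33, 12, 39, 30, 24, 23, 18, 36, 45, 7, 35]
Tree (level-order array): [33, 12, 39, 7, 30, 36, 45, None, None, 24, None, 35, None, None, None, 23, None, None, None, 18]
Compute height bottom-up (empty subtree = -1):
  height(7) = 1 + max(-1, -1) = 0
  height(18) = 1 + max(-1, -1) = 0
  height(23) = 1 + max(0, -1) = 1
  height(24) = 1 + max(1, -1) = 2
  height(30) = 1 + max(2, -1) = 3
  height(12) = 1 + max(0, 3) = 4
  height(35) = 1 + max(-1, -1) = 0
  height(36) = 1 + max(0, -1) = 1
  height(45) = 1 + max(-1, -1) = 0
  height(39) = 1 + max(1, 0) = 2
  height(33) = 1 + max(4, 2) = 5
Height = 5


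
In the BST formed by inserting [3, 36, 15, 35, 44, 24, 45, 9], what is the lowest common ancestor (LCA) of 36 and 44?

Tree insertion order: [3, 36, 15, 35, 44, 24, 45, 9]
Tree (level-order array): [3, None, 36, 15, 44, 9, 35, None, 45, None, None, 24]
In a BST, the LCA of p=36, q=44 is the first node v on the
root-to-leaf path with p <= v <= q (go left if both < v, right if both > v).
Walk from root:
  at 3: both 36 and 44 > 3, go right
  at 36: 36 <= 36 <= 44, this is the LCA
LCA = 36


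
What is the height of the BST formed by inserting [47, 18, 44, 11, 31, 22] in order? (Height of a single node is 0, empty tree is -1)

Insertion order: [47, 18, 44, 11, 31, 22]
Tree (level-order array): [47, 18, None, 11, 44, None, None, 31, None, 22]
Compute height bottom-up (empty subtree = -1):
  height(11) = 1 + max(-1, -1) = 0
  height(22) = 1 + max(-1, -1) = 0
  height(31) = 1 + max(0, -1) = 1
  height(44) = 1 + max(1, -1) = 2
  height(18) = 1 + max(0, 2) = 3
  height(47) = 1 + max(3, -1) = 4
Height = 4


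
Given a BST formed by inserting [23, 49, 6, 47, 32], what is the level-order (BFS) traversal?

Tree insertion order: [23, 49, 6, 47, 32]
Tree (level-order array): [23, 6, 49, None, None, 47, None, 32]
BFS from the root, enqueuing left then right child of each popped node:
  queue [23] -> pop 23, enqueue [6, 49], visited so far: [23]
  queue [6, 49] -> pop 6, enqueue [none], visited so far: [23, 6]
  queue [49] -> pop 49, enqueue [47], visited so far: [23, 6, 49]
  queue [47] -> pop 47, enqueue [32], visited so far: [23, 6, 49, 47]
  queue [32] -> pop 32, enqueue [none], visited so far: [23, 6, 49, 47, 32]
Result: [23, 6, 49, 47, 32]


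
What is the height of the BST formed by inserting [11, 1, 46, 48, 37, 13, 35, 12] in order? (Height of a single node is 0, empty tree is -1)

Insertion order: [11, 1, 46, 48, 37, 13, 35, 12]
Tree (level-order array): [11, 1, 46, None, None, 37, 48, 13, None, None, None, 12, 35]
Compute height bottom-up (empty subtree = -1):
  height(1) = 1 + max(-1, -1) = 0
  height(12) = 1 + max(-1, -1) = 0
  height(35) = 1 + max(-1, -1) = 0
  height(13) = 1 + max(0, 0) = 1
  height(37) = 1 + max(1, -1) = 2
  height(48) = 1 + max(-1, -1) = 0
  height(46) = 1 + max(2, 0) = 3
  height(11) = 1 + max(0, 3) = 4
Height = 4


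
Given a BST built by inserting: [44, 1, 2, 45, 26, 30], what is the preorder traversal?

Tree insertion order: [44, 1, 2, 45, 26, 30]
Tree (level-order array): [44, 1, 45, None, 2, None, None, None, 26, None, 30]
Preorder traversal: [44, 1, 2, 26, 30, 45]


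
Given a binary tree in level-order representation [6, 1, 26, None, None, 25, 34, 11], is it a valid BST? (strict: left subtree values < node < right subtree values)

Level-order array: [6, 1, 26, None, None, 25, 34, 11]
Validate using subtree bounds (lo, hi): at each node, require lo < value < hi,
then recurse left with hi=value and right with lo=value.
Preorder trace (stopping at first violation):
  at node 6 with bounds (-inf, +inf): OK
  at node 1 with bounds (-inf, 6): OK
  at node 26 with bounds (6, +inf): OK
  at node 25 with bounds (6, 26): OK
  at node 11 with bounds (6, 25): OK
  at node 34 with bounds (26, +inf): OK
No violation found at any node.
Result: Valid BST


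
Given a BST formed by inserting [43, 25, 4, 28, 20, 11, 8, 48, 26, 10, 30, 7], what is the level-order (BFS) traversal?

Tree insertion order: [43, 25, 4, 28, 20, 11, 8, 48, 26, 10, 30, 7]
Tree (level-order array): [43, 25, 48, 4, 28, None, None, None, 20, 26, 30, 11, None, None, None, None, None, 8, None, 7, 10]
BFS from the root, enqueuing left then right child of each popped node:
  queue [43] -> pop 43, enqueue [25, 48], visited so far: [43]
  queue [25, 48] -> pop 25, enqueue [4, 28], visited so far: [43, 25]
  queue [48, 4, 28] -> pop 48, enqueue [none], visited so far: [43, 25, 48]
  queue [4, 28] -> pop 4, enqueue [20], visited so far: [43, 25, 48, 4]
  queue [28, 20] -> pop 28, enqueue [26, 30], visited so far: [43, 25, 48, 4, 28]
  queue [20, 26, 30] -> pop 20, enqueue [11], visited so far: [43, 25, 48, 4, 28, 20]
  queue [26, 30, 11] -> pop 26, enqueue [none], visited so far: [43, 25, 48, 4, 28, 20, 26]
  queue [30, 11] -> pop 30, enqueue [none], visited so far: [43, 25, 48, 4, 28, 20, 26, 30]
  queue [11] -> pop 11, enqueue [8], visited so far: [43, 25, 48, 4, 28, 20, 26, 30, 11]
  queue [8] -> pop 8, enqueue [7, 10], visited so far: [43, 25, 48, 4, 28, 20, 26, 30, 11, 8]
  queue [7, 10] -> pop 7, enqueue [none], visited so far: [43, 25, 48, 4, 28, 20, 26, 30, 11, 8, 7]
  queue [10] -> pop 10, enqueue [none], visited so far: [43, 25, 48, 4, 28, 20, 26, 30, 11, 8, 7, 10]
Result: [43, 25, 48, 4, 28, 20, 26, 30, 11, 8, 7, 10]


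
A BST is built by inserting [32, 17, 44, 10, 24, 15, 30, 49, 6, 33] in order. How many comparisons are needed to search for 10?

Search path for 10: 32 -> 17 -> 10
Found: True
Comparisons: 3


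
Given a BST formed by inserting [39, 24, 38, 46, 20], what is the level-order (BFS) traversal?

Tree insertion order: [39, 24, 38, 46, 20]
Tree (level-order array): [39, 24, 46, 20, 38]
BFS from the root, enqueuing left then right child of each popped node:
  queue [39] -> pop 39, enqueue [24, 46], visited so far: [39]
  queue [24, 46] -> pop 24, enqueue [20, 38], visited so far: [39, 24]
  queue [46, 20, 38] -> pop 46, enqueue [none], visited so far: [39, 24, 46]
  queue [20, 38] -> pop 20, enqueue [none], visited so far: [39, 24, 46, 20]
  queue [38] -> pop 38, enqueue [none], visited so far: [39, 24, 46, 20, 38]
Result: [39, 24, 46, 20, 38]


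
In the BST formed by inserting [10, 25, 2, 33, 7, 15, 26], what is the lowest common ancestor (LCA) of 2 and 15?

Tree insertion order: [10, 25, 2, 33, 7, 15, 26]
Tree (level-order array): [10, 2, 25, None, 7, 15, 33, None, None, None, None, 26]
In a BST, the LCA of p=2, q=15 is the first node v on the
root-to-leaf path with p <= v <= q (go left if both < v, right if both > v).
Walk from root:
  at 10: 2 <= 10 <= 15, this is the LCA
LCA = 10


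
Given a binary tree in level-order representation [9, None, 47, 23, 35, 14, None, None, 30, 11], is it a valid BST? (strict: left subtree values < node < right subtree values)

Level-order array: [9, None, 47, 23, 35, 14, None, None, 30, 11]
Validate using subtree bounds (lo, hi): at each node, require lo < value < hi,
then recurse left with hi=value and right with lo=value.
Preorder trace (stopping at first violation):
  at node 9 with bounds (-inf, +inf): OK
  at node 47 with bounds (9, +inf): OK
  at node 23 with bounds (9, 47): OK
  at node 14 with bounds (9, 23): OK
  at node 11 with bounds (9, 14): OK
  at node 35 with bounds (47, +inf): VIOLATION
Node 35 violates its bound: not (47 < 35 < +inf).
Result: Not a valid BST


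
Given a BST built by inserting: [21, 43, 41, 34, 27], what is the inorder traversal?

Tree insertion order: [21, 43, 41, 34, 27]
Tree (level-order array): [21, None, 43, 41, None, 34, None, 27]
Inorder traversal: [21, 27, 34, 41, 43]


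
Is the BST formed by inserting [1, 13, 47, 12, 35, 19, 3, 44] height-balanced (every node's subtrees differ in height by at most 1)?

Tree (level-order array): [1, None, 13, 12, 47, 3, None, 35, None, None, None, 19, 44]
Definition: a tree is height-balanced if, at every node, |h(left) - h(right)| <= 1 (empty subtree has height -1).
Bottom-up per-node check:
  node 3: h_left=-1, h_right=-1, diff=0 [OK], height=0
  node 12: h_left=0, h_right=-1, diff=1 [OK], height=1
  node 19: h_left=-1, h_right=-1, diff=0 [OK], height=0
  node 44: h_left=-1, h_right=-1, diff=0 [OK], height=0
  node 35: h_left=0, h_right=0, diff=0 [OK], height=1
  node 47: h_left=1, h_right=-1, diff=2 [FAIL (|1--1|=2 > 1)], height=2
  node 13: h_left=1, h_right=2, diff=1 [OK], height=3
  node 1: h_left=-1, h_right=3, diff=4 [FAIL (|-1-3|=4 > 1)], height=4
Node 47 violates the condition: |1 - -1| = 2 > 1.
Result: Not balanced


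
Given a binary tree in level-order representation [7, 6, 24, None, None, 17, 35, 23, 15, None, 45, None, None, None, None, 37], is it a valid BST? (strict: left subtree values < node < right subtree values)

Level-order array: [7, 6, 24, None, None, 17, 35, 23, 15, None, 45, None, None, None, None, 37]
Validate using subtree bounds (lo, hi): at each node, require lo < value < hi,
then recurse left with hi=value and right with lo=value.
Preorder trace (stopping at first violation):
  at node 7 with bounds (-inf, +inf): OK
  at node 6 with bounds (-inf, 7): OK
  at node 24 with bounds (7, +inf): OK
  at node 17 with bounds (7, 24): OK
  at node 23 with bounds (7, 17): VIOLATION
Node 23 violates its bound: not (7 < 23 < 17).
Result: Not a valid BST


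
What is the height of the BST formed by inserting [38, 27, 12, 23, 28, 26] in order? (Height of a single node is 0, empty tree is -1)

Insertion order: [38, 27, 12, 23, 28, 26]
Tree (level-order array): [38, 27, None, 12, 28, None, 23, None, None, None, 26]
Compute height bottom-up (empty subtree = -1):
  height(26) = 1 + max(-1, -1) = 0
  height(23) = 1 + max(-1, 0) = 1
  height(12) = 1 + max(-1, 1) = 2
  height(28) = 1 + max(-1, -1) = 0
  height(27) = 1 + max(2, 0) = 3
  height(38) = 1 + max(3, -1) = 4
Height = 4


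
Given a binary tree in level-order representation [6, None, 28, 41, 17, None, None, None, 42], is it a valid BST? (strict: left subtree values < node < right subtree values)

Level-order array: [6, None, 28, 41, 17, None, None, None, 42]
Validate using subtree bounds (lo, hi): at each node, require lo < value < hi,
then recurse left with hi=value and right with lo=value.
Preorder trace (stopping at first violation):
  at node 6 with bounds (-inf, +inf): OK
  at node 28 with bounds (6, +inf): OK
  at node 41 with bounds (6, 28): VIOLATION
Node 41 violates its bound: not (6 < 41 < 28).
Result: Not a valid BST


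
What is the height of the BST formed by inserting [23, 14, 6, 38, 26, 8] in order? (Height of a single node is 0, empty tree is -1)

Insertion order: [23, 14, 6, 38, 26, 8]
Tree (level-order array): [23, 14, 38, 6, None, 26, None, None, 8]
Compute height bottom-up (empty subtree = -1):
  height(8) = 1 + max(-1, -1) = 0
  height(6) = 1 + max(-1, 0) = 1
  height(14) = 1 + max(1, -1) = 2
  height(26) = 1 + max(-1, -1) = 0
  height(38) = 1 + max(0, -1) = 1
  height(23) = 1 + max(2, 1) = 3
Height = 3


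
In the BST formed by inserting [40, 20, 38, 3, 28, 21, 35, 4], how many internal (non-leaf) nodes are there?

Tree built from: [40, 20, 38, 3, 28, 21, 35, 4]
Tree (level-order array): [40, 20, None, 3, 38, None, 4, 28, None, None, None, 21, 35]
Rule: An internal node has at least one child.
Per-node child counts:
  node 40: 1 child(ren)
  node 20: 2 child(ren)
  node 3: 1 child(ren)
  node 4: 0 child(ren)
  node 38: 1 child(ren)
  node 28: 2 child(ren)
  node 21: 0 child(ren)
  node 35: 0 child(ren)
Matching nodes: [40, 20, 3, 38, 28]
Count of internal (non-leaf) nodes: 5


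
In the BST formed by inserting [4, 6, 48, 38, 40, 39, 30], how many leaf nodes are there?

Tree built from: [4, 6, 48, 38, 40, 39, 30]
Tree (level-order array): [4, None, 6, None, 48, 38, None, 30, 40, None, None, 39]
Rule: A leaf has 0 children.
Per-node child counts:
  node 4: 1 child(ren)
  node 6: 1 child(ren)
  node 48: 1 child(ren)
  node 38: 2 child(ren)
  node 30: 0 child(ren)
  node 40: 1 child(ren)
  node 39: 0 child(ren)
Matching nodes: [30, 39]
Count of leaf nodes: 2


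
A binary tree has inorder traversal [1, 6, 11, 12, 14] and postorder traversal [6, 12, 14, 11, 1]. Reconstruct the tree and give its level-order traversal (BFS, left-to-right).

Inorder:   [1, 6, 11, 12, 14]
Postorder: [6, 12, 14, 11, 1]
Algorithm: postorder visits root last, so walk postorder right-to-left;
each value is the root of the current inorder slice — split it at that
value, recurse on the right subtree first, then the left.
Recursive splits:
  root=1; inorder splits into left=[], right=[6, 11, 12, 14]
  root=11; inorder splits into left=[6], right=[12, 14]
  root=14; inorder splits into left=[12], right=[]
  root=12; inorder splits into left=[], right=[]
  root=6; inorder splits into left=[], right=[]
Reconstructed level-order: [1, 11, 6, 14, 12]


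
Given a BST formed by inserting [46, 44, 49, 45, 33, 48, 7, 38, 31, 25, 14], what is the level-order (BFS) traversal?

Tree insertion order: [46, 44, 49, 45, 33, 48, 7, 38, 31, 25, 14]
Tree (level-order array): [46, 44, 49, 33, 45, 48, None, 7, 38, None, None, None, None, None, 31, None, None, 25, None, 14]
BFS from the root, enqueuing left then right child of each popped node:
  queue [46] -> pop 46, enqueue [44, 49], visited so far: [46]
  queue [44, 49] -> pop 44, enqueue [33, 45], visited so far: [46, 44]
  queue [49, 33, 45] -> pop 49, enqueue [48], visited so far: [46, 44, 49]
  queue [33, 45, 48] -> pop 33, enqueue [7, 38], visited so far: [46, 44, 49, 33]
  queue [45, 48, 7, 38] -> pop 45, enqueue [none], visited so far: [46, 44, 49, 33, 45]
  queue [48, 7, 38] -> pop 48, enqueue [none], visited so far: [46, 44, 49, 33, 45, 48]
  queue [7, 38] -> pop 7, enqueue [31], visited so far: [46, 44, 49, 33, 45, 48, 7]
  queue [38, 31] -> pop 38, enqueue [none], visited so far: [46, 44, 49, 33, 45, 48, 7, 38]
  queue [31] -> pop 31, enqueue [25], visited so far: [46, 44, 49, 33, 45, 48, 7, 38, 31]
  queue [25] -> pop 25, enqueue [14], visited so far: [46, 44, 49, 33, 45, 48, 7, 38, 31, 25]
  queue [14] -> pop 14, enqueue [none], visited so far: [46, 44, 49, 33, 45, 48, 7, 38, 31, 25, 14]
Result: [46, 44, 49, 33, 45, 48, 7, 38, 31, 25, 14]


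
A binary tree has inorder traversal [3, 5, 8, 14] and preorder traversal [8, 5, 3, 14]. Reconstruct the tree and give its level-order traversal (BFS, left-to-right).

Inorder:  [3, 5, 8, 14]
Preorder: [8, 5, 3, 14]
Algorithm: preorder visits root first, so consume preorder in order;
for each root, split the current inorder slice at that value into
left-subtree inorder and right-subtree inorder, then recurse.
Recursive splits:
  root=8; inorder splits into left=[3, 5], right=[14]
  root=5; inorder splits into left=[3], right=[]
  root=3; inorder splits into left=[], right=[]
  root=14; inorder splits into left=[], right=[]
Reconstructed level-order: [8, 5, 14, 3]


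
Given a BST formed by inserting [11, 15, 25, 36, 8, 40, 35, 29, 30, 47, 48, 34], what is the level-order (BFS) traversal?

Tree insertion order: [11, 15, 25, 36, 8, 40, 35, 29, 30, 47, 48, 34]
Tree (level-order array): [11, 8, 15, None, None, None, 25, None, 36, 35, 40, 29, None, None, 47, None, 30, None, 48, None, 34]
BFS from the root, enqueuing left then right child of each popped node:
  queue [11] -> pop 11, enqueue [8, 15], visited so far: [11]
  queue [8, 15] -> pop 8, enqueue [none], visited so far: [11, 8]
  queue [15] -> pop 15, enqueue [25], visited so far: [11, 8, 15]
  queue [25] -> pop 25, enqueue [36], visited so far: [11, 8, 15, 25]
  queue [36] -> pop 36, enqueue [35, 40], visited so far: [11, 8, 15, 25, 36]
  queue [35, 40] -> pop 35, enqueue [29], visited so far: [11, 8, 15, 25, 36, 35]
  queue [40, 29] -> pop 40, enqueue [47], visited so far: [11, 8, 15, 25, 36, 35, 40]
  queue [29, 47] -> pop 29, enqueue [30], visited so far: [11, 8, 15, 25, 36, 35, 40, 29]
  queue [47, 30] -> pop 47, enqueue [48], visited so far: [11, 8, 15, 25, 36, 35, 40, 29, 47]
  queue [30, 48] -> pop 30, enqueue [34], visited so far: [11, 8, 15, 25, 36, 35, 40, 29, 47, 30]
  queue [48, 34] -> pop 48, enqueue [none], visited so far: [11, 8, 15, 25, 36, 35, 40, 29, 47, 30, 48]
  queue [34] -> pop 34, enqueue [none], visited so far: [11, 8, 15, 25, 36, 35, 40, 29, 47, 30, 48, 34]
Result: [11, 8, 15, 25, 36, 35, 40, 29, 47, 30, 48, 34]


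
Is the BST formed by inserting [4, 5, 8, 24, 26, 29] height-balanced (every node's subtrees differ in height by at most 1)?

Tree (level-order array): [4, None, 5, None, 8, None, 24, None, 26, None, 29]
Definition: a tree is height-balanced if, at every node, |h(left) - h(right)| <= 1 (empty subtree has height -1).
Bottom-up per-node check:
  node 29: h_left=-1, h_right=-1, diff=0 [OK], height=0
  node 26: h_left=-1, h_right=0, diff=1 [OK], height=1
  node 24: h_left=-1, h_right=1, diff=2 [FAIL (|-1-1|=2 > 1)], height=2
  node 8: h_left=-1, h_right=2, diff=3 [FAIL (|-1-2|=3 > 1)], height=3
  node 5: h_left=-1, h_right=3, diff=4 [FAIL (|-1-3|=4 > 1)], height=4
  node 4: h_left=-1, h_right=4, diff=5 [FAIL (|-1-4|=5 > 1)], height=5
Node 24 violates the condition: |-1 - 1| = 2 > 1.
Result: Not balanced


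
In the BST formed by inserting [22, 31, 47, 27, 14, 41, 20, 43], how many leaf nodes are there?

Tree built from: [22, 31, 47, 27, 14, 41, 20, 43]
Tree (level-order array): [22, 14, 31, None, 20, 27, 47, None, None, None, None, 41, None, None, 43]
Rule: A leaf has 0 children.
Per-node child counts:
  node 22: 2 child(ren)
  node 14: 1 child(ren)
  node 20: 0 child(ren)
  node 31: 2 child(ren)
  node 27: 0 child(ren)
  node 47: 1 child(ren)
  node 41: 1 child(ren)
  node 43: 0 child(ren)
Matching nodes: [20, 27, 43]
Count of leaf nodes: 3


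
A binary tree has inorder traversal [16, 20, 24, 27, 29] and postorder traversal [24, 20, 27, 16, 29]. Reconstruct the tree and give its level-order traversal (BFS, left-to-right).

Inorder:   [16, 20, 24, 27, 29]
Postorder: [24, 20, 27, 16, 29]
Algorithm: postorder visits root last, so walk postorder right-to-left;
each value is the root of the current inorder slice — split it at that
value, recurse on the right subtree first, then the left.
Recursive splits:
  root=29; inorder splits into left=[16, 20, 24, 27], right=[]
  root=16; inorder splits into left=[], right=[20, 24, 27]
  root=27; inorder splits into left=[20, 24], right=[]
  root=20; inorder splits into left=[], right=[24]
  root=24; inorder splits into left=[], right=[]
Reconstructed level-order: [29, 16, 27, 20, 24]


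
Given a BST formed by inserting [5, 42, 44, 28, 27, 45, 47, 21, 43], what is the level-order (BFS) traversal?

Tree insertion order: [5, 42, 44, 28, 27, 45, 47, 21, 43]
Tree (level-order array): [5, None, 42, 28, 44, 27, None, 43, 45, 21, None, None, None, None, 47]
BFS from the root, enqueuing left then right child of each popped node:
  queue [5] -> pop 5, enqueue [42], visited so far: [5]
  queue [42] -> pop 42, enqueue [28, 44], visited so far: [5, 42]
  queue [28, 44] -> pop 28, enqueue [27], visited so far: [5, 42, 28]
  queue [44, 27] -> pop 44, enqueue [43, 45], visited so far: [5, 42, 28, 44]
  queue [27, 43, 45] -> pop 27, enqueue [21], visited so far: [5, 42, 28, 44, 27]
  queue [43, 45, 21] -> pop 43, enqueue [none], visited so far: [5, 42, 28, 44, 27, 43]
  queue [45, 21] -> pop 45, enqueue [47], visited so far: [5, 42, 28, 44, 27, 43, 45]
  queue [21, 47] -> pop 21, enqueue [none], visited so far: [5, 42, 28, 44, 27, 43, 45, 21]
  queue [47] -> pop 47, enqueue [none], visited so far: [5, 42, 28, 44, 27, 43, 45, 21, 47]
Result: [5, 42, 28, 44, 27, 43, 45, 21, 47]


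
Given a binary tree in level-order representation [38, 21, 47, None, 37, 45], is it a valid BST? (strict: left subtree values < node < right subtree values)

Level-order array: [38, 21, 47, None, 37, 45]
Validate using subtree bounds (lo, hi): at each node, require lo < value < hi,
then recurse left with hi=value and right with lo=value.
Preorder trace (stopping at first violation):
  at node 38 with bounds (-inf, +inf): OK
  at node 21 with bounds (-inf, 38): OK
  at node 37 with bounds (21, 38): OK
  at node 47 with bounds (38, +inf): OK
  at node 45 with bounds (38, 47): OK
No violation found at any node.
Result: Valid BST


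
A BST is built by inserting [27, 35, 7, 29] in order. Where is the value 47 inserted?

Starting tree (level order): [27, 7, 35, None, None, 29]
Insertion path: 27 -> 35
Result: insert 47 as right child of 35
Final tree (level order): [27, 7, 35, None, None, 29, 47]


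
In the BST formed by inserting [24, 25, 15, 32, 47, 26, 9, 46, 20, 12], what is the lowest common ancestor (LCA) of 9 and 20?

Tree insertion order: [24, 25, 15, 32, 47, 26, 9, 46, 20, 12]
Tree (level-order array): [24, 15, 25, 9, 20, None, 32, None, 12, None, None, 26, 47, None, None, None, None, 46]
In a BST, the LCA of p=9, q=20 is the first node v on the
root-to-leaf path with p <= v <= q (go left if both < v, right if both > v).
Walk from root:
  at 24: both 9 and 20 < 24, go left
  at 15: 9 <= 15 <= 20, this is the LCA
LCA = 15


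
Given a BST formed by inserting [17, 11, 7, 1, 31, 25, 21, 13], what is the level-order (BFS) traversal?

Tree insertion order: [17, 11, 7, 1, 31, 25, 21, 13]
Tree (level-order array): [17, 11, 31, 7, 13, 25, None, 1, None, None, None, 21]
BFS from the root, enqueuing left then right child of each popped node:
  queue [17] -> pop 17, enqueue [11, 31], visited so far: [17]
  queue [11, 31] -> pop 11, enqueue [7, 13], visited so far: [17, 11]
  queue [31, 7, 13] -> pop 31, enqueue [25], visited so far: [17, 11, 31]
  queue [7, 13, 25] -> pop 7, enqueue [1], visited so far: [17, 11, 31, 7]
  queue [13, 25, 1] -> pop 13, enqueue [none], visited so far: [17, 11, 31, 7, 13]
  queue [25, 1] -> pop 25, enqueue [21], visited so far: [17, 11, 31, 7, 13, 25]
  queue [1, 21] -> pop 1, enqueue [none], visited so far: [17, 11, 31, 7, 13, 25, 1]
  queue [21] -> pop 21, enqueue [none], visited so far: [17, 11, 31, 7, 13, 25, 1, 21]
Result: [17, 11, 31, 7, 13, 25, 1, 21]


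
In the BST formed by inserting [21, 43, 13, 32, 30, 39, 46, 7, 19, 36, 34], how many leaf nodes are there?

Tree built from: [21, 43, 13, 32, 30, 39, 46, 7, 19, 36, 34]
Tree (level-order array): [21, 13, 43, 7, 19, 32, 46, None, None, None, None, 30, 39, None, None, None, None, 36, None, 34]
Rule: A leaf has 0 children.
Per-node child counts:
  node 21: 2 child(ren)
  node 13: 2 child(ren)
  node 7: 0 child(ren)
  node 19: 0 child(ren)
  node 43: 2 child(ren)
  node 32: 2 child(ren)
  node 30: 0 child(ren)
  node 39: 1 child(ren)
  node 36: 1 child(ren)
  node 34: 0 child(ren)
  node 46: 0 child(ren)
Matching nodes: [7, 19, 30, 34, 46]
Count of leaf nodes: 5


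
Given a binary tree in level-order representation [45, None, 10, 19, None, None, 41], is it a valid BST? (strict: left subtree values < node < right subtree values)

Level-order array: [45, None, 10, 19, None, None, 41]
Validate using subtree bounds (lo, hi): at each node, require lo < value < hi,
then recurse left with hi=value and right with lo=value.
Preorder trace (stopping at first violation):
  at node 45 with bounds (-inf, +inf): OK
  at node 10 with bounds (45, +inf): VIOLATION
Node 10 violates its bound: not (45 < 10 < +inf).
Result: Not a valid BST


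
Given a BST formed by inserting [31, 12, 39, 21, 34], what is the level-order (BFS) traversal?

Tree insertion order: [31, 12, 39, 21, 34]
Tree (level-order array): [31, 12, 39, None, 21, 34]
BFS from the root, enqueuing left then right child of each popped node:
  queue [31] -> pop 31, enqueue [12, 39], visited so far: [31]
  queue [12, 39] -> pop 12, enqueue [21], visited so far: [31, 12]
  queue [39, 21] -> pop 39, enqueue [34], visited so far: [31, 12, 39]
  queue [21, 34] -> pop 21, enqueue [none], visited so far: [31, 12, 39, 21]
  queue [34] -> pop 34, enqueue [none], visited so far: [31, 12, 39, 21, 34]
Result: [31, 12, 39, 21, 34]


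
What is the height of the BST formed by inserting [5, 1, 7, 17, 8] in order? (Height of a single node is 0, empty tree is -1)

Insertion order: [5, 1, 7, 17, 8]
Tree (level-order array): [5, 1, 7, None, None, None, 17, 8]
Compute height bottom-up (empty subtree = -1):
  height(1) = 1 + max(-1, -1) = 0
  height(8) = 1 + max(-1, -1) = 0
  height(17) = 1 + max(0, -1) = 1
  height(7) = 1 + max(-1, 1) = 2
  height(5) = 1 + max(0, 2) = 3
Height = 3


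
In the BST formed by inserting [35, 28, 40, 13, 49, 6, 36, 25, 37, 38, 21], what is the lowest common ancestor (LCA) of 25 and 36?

Tree insertion order: [35, 28, 40, 13, 49, 6, 36, 25, 37, 38, 21]
Tree (level-order array): [35, 28, 40, 13, None, 36, 49, 6, 25, None, 37, None, None, None, None, 21, None, None, 38]
In a BST, the LCA of p=25, q=36 is the first node v on the
root-to-leaf path with p <= v <= q (go left if both < v, right if both > v).
Walk from root:
  at 35: 25 <= 35 <= 36, this is the LCA
LCA = 35
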